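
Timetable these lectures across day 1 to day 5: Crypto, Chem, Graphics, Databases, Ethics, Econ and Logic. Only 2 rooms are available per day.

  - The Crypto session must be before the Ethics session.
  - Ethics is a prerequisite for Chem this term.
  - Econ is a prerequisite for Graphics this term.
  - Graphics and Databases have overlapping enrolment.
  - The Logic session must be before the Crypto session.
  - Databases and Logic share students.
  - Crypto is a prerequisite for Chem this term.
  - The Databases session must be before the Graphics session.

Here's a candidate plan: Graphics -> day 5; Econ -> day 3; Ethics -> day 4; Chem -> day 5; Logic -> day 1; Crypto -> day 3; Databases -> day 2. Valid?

Valid

Ethics is a prerequisite for Chem this term — holds.
Econ is a prerequisite for Graphics this term — holds.
Only 2 rooms are available per day — holds.
Crypto is a prerequisite for Chem this term — holds.
Graphics and Databases have overlapping enrolment — holds.
The Logic session must be before the Crypto session — holds.
The Databases session must be before the Graphics session — holds.
Databases and Logic share students — holds.
The Crypto session must be before the Ethics session — holds.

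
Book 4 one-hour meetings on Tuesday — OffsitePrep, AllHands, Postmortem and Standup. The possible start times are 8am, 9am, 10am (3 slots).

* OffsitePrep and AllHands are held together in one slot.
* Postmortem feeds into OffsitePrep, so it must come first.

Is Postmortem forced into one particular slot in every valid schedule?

Postmortem can be 8am (e.g. AllHands=9am, Postmortem=8am, OffsitePrep=9am, Standup=8am) or 9am (e.g. Standup=8am; Postmortem=9am; OffsitePrep=10am; AllHands=10am).

No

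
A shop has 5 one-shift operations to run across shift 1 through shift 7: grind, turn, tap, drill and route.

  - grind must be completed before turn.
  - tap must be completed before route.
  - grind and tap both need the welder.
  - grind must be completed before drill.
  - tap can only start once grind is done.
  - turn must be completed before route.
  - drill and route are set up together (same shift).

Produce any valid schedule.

tap=shift 2, grind=shift 1, drill=shift 3, route=shift 3, turn=shift 2

Checking: grind(shift 1) before drill(shift 3); turn(shift 2) before route(shift 3); grind(shift 1) before turn(shift 2); grind(shift 1) before tap(shift 2); tap(shift 2) before route(shift 3); grind(shift 1) != tap(shift 2); drill = route = shift 3.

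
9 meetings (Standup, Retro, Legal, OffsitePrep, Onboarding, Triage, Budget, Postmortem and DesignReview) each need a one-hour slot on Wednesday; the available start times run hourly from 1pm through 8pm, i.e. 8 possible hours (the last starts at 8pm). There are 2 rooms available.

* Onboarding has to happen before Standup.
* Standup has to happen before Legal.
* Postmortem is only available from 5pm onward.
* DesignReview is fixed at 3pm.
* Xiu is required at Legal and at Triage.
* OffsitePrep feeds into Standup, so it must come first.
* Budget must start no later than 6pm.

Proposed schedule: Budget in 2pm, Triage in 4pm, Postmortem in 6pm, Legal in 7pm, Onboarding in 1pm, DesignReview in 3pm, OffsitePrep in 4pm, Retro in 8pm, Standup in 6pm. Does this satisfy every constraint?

Postmortem is only available from 5pm onward — holds.
OffsitePrep feeds into Standup, so it must come first — holds.
There are 2 rooms available — holds.
Standup has to happen before Legal — holds.
Xiu is required at Legal and at Triage — holds.
DesignReview is fixed at 3pm — holds.
Budget must start no later than 6pm — holds.
Onboarding has to happen before Standup — holds.

Valid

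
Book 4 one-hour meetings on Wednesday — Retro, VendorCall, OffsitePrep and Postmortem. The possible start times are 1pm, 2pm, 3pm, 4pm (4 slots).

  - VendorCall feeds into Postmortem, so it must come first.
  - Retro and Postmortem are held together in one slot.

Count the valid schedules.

24

Splitting on Retro: it can be 2pm (4), 3pm (8), 4pm (12). Listing each branch's schedules as (VendorCall, OffsitePrep, Postmortem):
Retro=2pm: (1pm,1pm,2pm) (1pm,2pm,2pm) (1pm,3pm,2pm) (1pm,4pm,2pm) — 4.
Retro=3pm: (1pm,1pm,3pm) (1pm,2pm,3pm) (1pm,3pm,3pm) (1pm,4pm,3pm) (2pm,1pm,3pm) (2pm,2pm,3pm) (2pm,3pm,3pm) (2pm,4pm,3pm) — 8.
Retro=4pm: (1pm,1pm,4pm) (1pm,2pm,4pm) (1pm,3pm,4pm) (1pm,4pm,4pm) (2pm,1pm,4pm) (2pm,2pm,4pm) (2pm,3pm,4pm) (2pm,4pm,4pm) (3pm,1pm,4pm) (3pm,2pm,4pm) (3pm,3pm,4pm) (3pm,4pm,4pm) — 12.
Summing: 4 + 8 + 12 = 24.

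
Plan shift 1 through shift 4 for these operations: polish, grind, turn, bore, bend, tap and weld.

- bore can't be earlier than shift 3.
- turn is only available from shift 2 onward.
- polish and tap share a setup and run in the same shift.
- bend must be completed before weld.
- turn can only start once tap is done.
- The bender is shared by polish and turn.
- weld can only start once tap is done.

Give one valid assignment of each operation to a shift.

tap=shift 1; turn=shift 2; weld=shift 2; grind=shift 1; bend=shift 1; bore=shift 3; polish=shift 1

Checking: tap(shift 1) before weld(shift 2); tap(shift 1) before turn(shift 2); bend(shift 1) before weld(shift 2); polish(shift 1) != turn(shift 2); polish = tap = shift 1; turn=shift 2 in [shift 2,shift 4]; bore=shift 3 in [shift 3,shift 4].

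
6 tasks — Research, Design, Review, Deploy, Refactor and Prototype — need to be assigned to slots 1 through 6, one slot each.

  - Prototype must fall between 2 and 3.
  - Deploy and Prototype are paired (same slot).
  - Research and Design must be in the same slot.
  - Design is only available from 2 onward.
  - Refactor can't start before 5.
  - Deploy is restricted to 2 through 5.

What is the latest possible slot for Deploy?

Deploy is available from 2; Deploy's own window allows nothing later than 5; Deploy must be in the same slot as Prototype, which can't be after 3, so Deploy is at most 3.
Deploy at 3 is achievable: Refactor -> 5; Review -> 1; Prototype -> 3; Research -> 2; Deploy -> 3; Design -> 2.

3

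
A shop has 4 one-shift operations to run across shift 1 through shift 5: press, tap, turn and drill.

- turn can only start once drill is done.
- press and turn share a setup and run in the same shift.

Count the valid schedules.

Splitting on press: it can be shift 2 (5), shift 3 (10), shift 4 (15), shift 5 (20). Listing each branch's schedules as (tap, turn, drill) by shift number:
press=shift 2: (1,2,1) (2,2,1) (3,2,1) (4,2,1) (5,2,1) — 5.
press=shift 3: (1,3,1) (1,3,2) (2,3,1) (2,3,2) (3,3,1) (3,3,2) (4,3,1) (4,3,2) (5,3,1) (5,3,2) — 10.
press=shift 4: (1,4,1) (1,4,2) (1,4,3) (2,4,1) (2,4,2) (2,4,3) (3,4,1) (3,4,2) (3,4,3) (4,4,1) (4,4,2) (4,4,3) (5,4,1) (5,4,2) (5,4,3) — 15.
press=shift 5: (1,5,1) (1,5,2) (1,5,3) (1,5,4) (2,5,1) (2,5,2) (2,5,3) (2,5,4) (3,5,1) (3,5,2) (3,5,3) (3,5,4) (4,5,1) (4,5,2) (4,5,3) (4,5,4) (5,5,1) (5,5,2) (5,5,3) (5,5,4) — 20.
Summing: 5 + 10 + 15 + 20 = 50.

50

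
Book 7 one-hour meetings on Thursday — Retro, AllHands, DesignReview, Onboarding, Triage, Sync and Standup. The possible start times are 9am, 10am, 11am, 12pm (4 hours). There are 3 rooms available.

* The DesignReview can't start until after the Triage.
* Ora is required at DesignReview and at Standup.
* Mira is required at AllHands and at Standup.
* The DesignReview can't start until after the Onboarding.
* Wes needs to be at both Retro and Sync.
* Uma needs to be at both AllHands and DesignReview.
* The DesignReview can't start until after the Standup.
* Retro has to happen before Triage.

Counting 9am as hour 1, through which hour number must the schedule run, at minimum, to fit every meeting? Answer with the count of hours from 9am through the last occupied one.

The precedence chain requires at least 3 distinct hours.
With at most 3 per hour and 7 meetings, at least 3 hours are needed.
3 works (last occupied hour: 11am): for example DesignReview=11am, AllHands=10am, Standup=9am, Triage=10am, Sync=10am, Onboarding=9am, Retro=9am.

3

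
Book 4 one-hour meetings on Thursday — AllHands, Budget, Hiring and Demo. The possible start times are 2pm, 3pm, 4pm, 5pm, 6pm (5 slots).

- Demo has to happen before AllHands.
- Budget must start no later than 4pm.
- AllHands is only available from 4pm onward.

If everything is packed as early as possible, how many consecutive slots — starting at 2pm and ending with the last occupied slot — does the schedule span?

3

The precedence chain requires at least 2 distinct slots.
AllHands can't be placed before 4pm — that is slot 3 counting from 2pm — so the schedule must run through at least 3 slots.
3 works (last occupied slot: 4pm): for example Hiring in 2pm, Budget in 2pm, AllHands in 4pm, Demo in 2pm.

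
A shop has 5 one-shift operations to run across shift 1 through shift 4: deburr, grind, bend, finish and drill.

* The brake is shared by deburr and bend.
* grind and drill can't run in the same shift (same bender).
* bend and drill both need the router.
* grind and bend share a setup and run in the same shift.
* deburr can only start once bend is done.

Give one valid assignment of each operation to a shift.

deburr=shift 2; finish=shift 1; grind=shift 1; bend=shift 1; drill=shift 2

Checking: bend(shift 1) before deburr(shift 2); deburr(shift 2) != bend(shift 1); grind(shift 1) != drill(shift 2); bend(shift 1) != drill(shift 2); grind = bend = shift 1.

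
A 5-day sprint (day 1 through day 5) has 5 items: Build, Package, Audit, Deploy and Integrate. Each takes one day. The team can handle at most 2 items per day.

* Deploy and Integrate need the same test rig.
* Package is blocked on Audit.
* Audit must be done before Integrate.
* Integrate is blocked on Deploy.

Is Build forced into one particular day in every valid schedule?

Build can be day 1 (e.g. Build -> day 1, Audit -> day 1, Deploy -> day 2, Package -> day 2, Integrate -> day 3) or day 2 (e.g. Integrate -> day 2; Build -> day 2; Deploy -> day 1; Package -> day 3; Audit -> day 1).

No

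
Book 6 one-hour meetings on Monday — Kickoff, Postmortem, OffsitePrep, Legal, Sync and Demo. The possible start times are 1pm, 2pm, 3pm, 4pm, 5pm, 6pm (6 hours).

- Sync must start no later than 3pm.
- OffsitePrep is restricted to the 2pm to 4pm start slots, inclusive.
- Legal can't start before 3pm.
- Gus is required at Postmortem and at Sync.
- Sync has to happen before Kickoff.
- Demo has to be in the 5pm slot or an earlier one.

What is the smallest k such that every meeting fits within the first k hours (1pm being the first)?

The precedence chain requires at least 2 distinct hours.
Legal can't be placed before 3pm — that is hour 3 counting from 1pm — so the schedule must run through at least 3 hours.
3 works (last occupied hour: 3pm): for example OffsitePrep -> 2pm, Postmortem -> 2pm, Sync -> 1pm, Demo -> 1pm, Kickoff -> 2pm, Legal -> 3pm.

3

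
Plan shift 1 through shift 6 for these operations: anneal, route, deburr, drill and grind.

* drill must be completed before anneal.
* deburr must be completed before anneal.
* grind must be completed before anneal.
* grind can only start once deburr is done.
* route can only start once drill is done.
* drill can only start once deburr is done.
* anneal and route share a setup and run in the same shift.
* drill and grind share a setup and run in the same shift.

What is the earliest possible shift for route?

Precedence pushes route to at least shift 3.
route at shift 3 is achievable: route in shift 3, deburr in shift 1, drill in shift 2, grind in shift 2, anneal in shift 3.

shift 3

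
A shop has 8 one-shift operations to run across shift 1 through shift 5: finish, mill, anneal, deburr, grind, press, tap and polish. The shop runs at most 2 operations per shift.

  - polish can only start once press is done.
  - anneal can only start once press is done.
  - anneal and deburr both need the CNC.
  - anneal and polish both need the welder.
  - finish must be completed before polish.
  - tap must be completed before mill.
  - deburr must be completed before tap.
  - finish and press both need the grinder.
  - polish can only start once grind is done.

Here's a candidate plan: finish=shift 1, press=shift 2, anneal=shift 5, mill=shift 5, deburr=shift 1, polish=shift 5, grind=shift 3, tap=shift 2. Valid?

No. anneal and polish both need the welder is not satisfied.

deburr must be completed before tap — holds.
anneal can only start once press is done — holds.
polish can only start once press is done — holds.
anneal and deburr both need the CNC — holds.
tap must be completed before mill — holds.
finish must be completed before polish — holds.
polish can only start once grind is done — holds.
anneal and polish both need the welder — violated.
finish and press both need the grinder — holds.
The shop runs at most 2 operations per shift — violated.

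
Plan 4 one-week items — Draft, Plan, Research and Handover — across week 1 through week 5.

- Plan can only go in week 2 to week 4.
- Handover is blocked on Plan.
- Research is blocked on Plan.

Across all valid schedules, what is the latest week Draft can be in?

week 5

Draft at week 5 is achievable: Research in week 3; Plan in week 2; Handover in week 3; Draft in week 5.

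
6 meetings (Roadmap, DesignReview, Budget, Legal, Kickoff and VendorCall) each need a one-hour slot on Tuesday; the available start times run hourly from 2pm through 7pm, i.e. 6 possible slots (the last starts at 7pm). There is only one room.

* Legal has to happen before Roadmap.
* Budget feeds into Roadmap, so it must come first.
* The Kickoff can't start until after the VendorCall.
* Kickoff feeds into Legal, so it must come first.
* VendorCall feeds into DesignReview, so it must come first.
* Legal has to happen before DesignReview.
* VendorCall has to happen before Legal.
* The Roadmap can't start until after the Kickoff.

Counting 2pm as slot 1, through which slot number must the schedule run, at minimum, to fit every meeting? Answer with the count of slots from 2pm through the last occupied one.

6

The precedence chain requires at least 4 distinct slots.
With at most 1 per slot and 6 meetings, at least 6 slots are needed.
6 works (last occupied slot: 7pm): for example DesignReview -> 7pm; Legal -> 4pm; Budget -> 5pm; VendorCall -> 2pm; Kickoff -> 3pm; Roadmap -> 6pm.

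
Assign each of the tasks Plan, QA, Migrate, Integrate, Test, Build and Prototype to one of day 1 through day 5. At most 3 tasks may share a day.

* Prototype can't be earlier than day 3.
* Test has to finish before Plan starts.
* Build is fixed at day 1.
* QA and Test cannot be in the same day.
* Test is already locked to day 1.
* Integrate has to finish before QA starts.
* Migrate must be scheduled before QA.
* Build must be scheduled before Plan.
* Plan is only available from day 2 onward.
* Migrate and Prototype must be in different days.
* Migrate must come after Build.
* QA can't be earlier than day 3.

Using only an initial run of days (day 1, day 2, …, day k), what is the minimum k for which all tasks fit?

3

The precedence chain requires at least 3 distinct days.
With at most 3 per day and 7 tasks, at least 3 days are needed.
3 works (last occupied day: day 3): for example Migrate -> day 2, Integrate -> day 1, Build -> day 1, Prototype -> day 3, Test -> day 1, Plan -> day 2, QA -> day 3.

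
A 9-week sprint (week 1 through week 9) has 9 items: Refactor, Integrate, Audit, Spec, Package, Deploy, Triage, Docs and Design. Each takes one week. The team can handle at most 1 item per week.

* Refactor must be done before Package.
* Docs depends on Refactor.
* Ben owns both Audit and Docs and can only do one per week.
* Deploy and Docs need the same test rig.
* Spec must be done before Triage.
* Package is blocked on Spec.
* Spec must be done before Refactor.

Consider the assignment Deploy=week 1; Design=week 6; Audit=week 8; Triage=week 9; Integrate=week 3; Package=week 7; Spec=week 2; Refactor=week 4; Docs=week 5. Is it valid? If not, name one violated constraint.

Yes

Docs depends on Refactor — holds.
Package is blocked on Spec — holds.
Spec must be done before Refactor — holds.
Spec must be done before Triage — holds.
The team can handle at most 1 item per week — holds.
Refactor must be done before Package — holds.
Deploy and Docs need the same test rig — holds.
Ben owns both Audit and Docs and can only do one per week — holds.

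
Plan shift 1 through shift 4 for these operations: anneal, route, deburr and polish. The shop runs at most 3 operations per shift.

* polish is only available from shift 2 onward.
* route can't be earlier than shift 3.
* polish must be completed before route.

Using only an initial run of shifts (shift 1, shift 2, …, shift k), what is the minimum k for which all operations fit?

3

The precedence chain requires at least 2 distinct shifts.
With at most 3 per shift and 4 operations, at least 2 shifts are needed.
route can't be placed before shift 3, so the schedule must run through at least shift 3.
3 works (last occupied shift: shift 3): for example deburr in shift 1, polish in shift 2, anneal in shift 1, route in shift 3.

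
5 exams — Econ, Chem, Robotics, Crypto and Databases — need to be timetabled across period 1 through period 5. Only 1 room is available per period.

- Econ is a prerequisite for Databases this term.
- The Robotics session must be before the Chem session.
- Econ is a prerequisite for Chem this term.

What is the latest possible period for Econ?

Downstream work caps Econ at period 4.
Econ at period 3 is achievable: Robotics -> period 1, Chem -> period 4, Databases -> period 5, Crypto -> period 2, Econ -> period 3.
Nothing later works — the capacity limit rule out every period after period 3.

period 3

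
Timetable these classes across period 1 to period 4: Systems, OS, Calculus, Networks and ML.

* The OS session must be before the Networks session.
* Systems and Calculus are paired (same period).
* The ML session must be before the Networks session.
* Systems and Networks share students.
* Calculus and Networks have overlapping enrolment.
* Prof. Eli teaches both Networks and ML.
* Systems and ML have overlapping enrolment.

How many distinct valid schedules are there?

Splitting on Systems: it can be period 1 (8), period 2 (8), period 3 (7), period 4 (5). Listing each branch's schedules as (OS, Calculus, Networks, ML) by period number:
Systems=period 1: (1,1,3,2) (1,1,4,2) (1,1,4,3) (2,1,3,2) (2,1,4,2) (2,1,4,3) (3,1,4,2) (3,1,4,3) — 8.
Systems=period 2: (1,2,3,1) (1,2,4,1) (1,2,4,3) (2,2,3,1) (2,2,4,1) (2,2,4,3) (3,2,4,1) (3,2,4,3) — 8.
Systems=period 3: (1,3,2,1) (1,3,4,1) (1,3,4,2) (2,3,4,1) (2,3,4,2) (3,3,4,1) (3,3,4,2) — 7.
Systems=period 4: (1,4,2,1) (1,4,3,1) (1,4,3,2) (2,4,3,1) (2,4,3,2) — 5.
Summing: 8 + 8 + 7 + 5 = 28.

28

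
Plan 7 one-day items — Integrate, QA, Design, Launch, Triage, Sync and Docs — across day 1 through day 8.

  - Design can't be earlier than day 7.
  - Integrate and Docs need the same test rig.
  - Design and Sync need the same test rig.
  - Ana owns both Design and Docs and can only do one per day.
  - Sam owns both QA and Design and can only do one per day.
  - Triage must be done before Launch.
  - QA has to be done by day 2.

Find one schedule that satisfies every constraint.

QA -> day 1, Docs -> day 2, Launch -> day 2, Design -> day 7, Triage -> day 1, Integrate -> day 1, Sync -> day 1

Checking: Triage(day 1) before Launch(day 2); Design(day 7) != Docs(day 2); Integrate(day 1) != Docs(day 2); Design(day 7) != Sync(day 1); QA(day 1) != Design(day 7); Design=day 7 in [day 7,day 8]; QA=day 1 in [day 1,day 2].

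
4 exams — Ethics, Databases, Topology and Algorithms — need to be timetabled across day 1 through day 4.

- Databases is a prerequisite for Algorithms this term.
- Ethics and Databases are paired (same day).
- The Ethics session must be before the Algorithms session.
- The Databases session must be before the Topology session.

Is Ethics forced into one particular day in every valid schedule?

No

Ethics can be day 1 (e.g. Algorithms -> day 2; Topology -> day 2; Databases -> day 1; Ethics -> day 1) or day 2 (e.g. Databases in day 2, Ethics in day 2, Topology in day 3, Algorithms in day 3).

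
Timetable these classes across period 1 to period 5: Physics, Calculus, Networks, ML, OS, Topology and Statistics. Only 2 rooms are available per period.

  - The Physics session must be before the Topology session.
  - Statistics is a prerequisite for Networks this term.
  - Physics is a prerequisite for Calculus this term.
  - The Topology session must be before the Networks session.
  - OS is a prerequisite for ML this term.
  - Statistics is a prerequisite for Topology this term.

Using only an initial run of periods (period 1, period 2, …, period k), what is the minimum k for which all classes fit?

The precedence chain requires at least 3 distinct periods.
With at most 2 per period and 7 classes, at least 4 periods are needed.
4 works (last occupied period: period 4): for example OS -> period 3; ML -> period 4; Calculus -> period 2; Physics -> period 1; Topology -> period 2; Networks -> period 3; Statistics -> period 1.

4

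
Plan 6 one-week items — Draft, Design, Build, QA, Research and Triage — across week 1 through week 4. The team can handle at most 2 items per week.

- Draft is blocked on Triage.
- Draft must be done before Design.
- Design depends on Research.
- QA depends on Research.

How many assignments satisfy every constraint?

Splitting on Draft: it can be week 2 (27), week 3 (30). Listing each branch's schedules as (Design, Build, QA, Research, Triage) by week number:
Draft=week 2: (3,1,3,2,1) (3,1,4,2,1) (3,2,3,1,1) (3,2,4,1,1) (3,3,2,1,1) (3,3,4,1,1) (3,3,4,2,1) (3,4,2,1,1) (3,4,3,1,1) (3,4,3,2,1) (3,4,4,1,1) (3,4,4,2,1) (4,1,3,2,1) (4,1,4,2,1) (4,1,4,3,1) (4,2,3,1,1) (4,2,4,1,1) (4,2,4,3,1) (4,3,2,1,1) (4,3,3,1,1) (4,3,3,2,1) (4,3,4,1,1) (4,3,4,2,1) (4,3,4,3,1) (4,4,2,1,1) (4,4,3,1,1) (4,4,3,2,1) — 27.
Draft=week 3: (4,1,2,1,2) (4,1,3,1,2) (4,1,3,2,1) (4,1,3,2,2) (4,1,4,1,2) (4,1,4,2,1) (4,1,4,2,2) (4,1,4,3,1) (4,1,4,3,2) (4,2,2,1,1) (4,2,3,1,1) (4,2,3,1,2) (4,2,3,2,1) (4,2,4,1,1) (4,2,4,1,2) (4,2,4,2,1) (4,2,4,3,1) (4,2,4,3,2) (4,3,2,1,1) (4,3,2,1,2) (4,3,4,1,1) (4,3,4,1,2) (4,3,4,2,1) (4,3,4,2,2) (4,4,2,1,1) (4,4,2,1,2) (4,4,3,1,1) (4,4,3,1,2) (4,4,3,2,1) (4,4,3,2,2) — 30.
Summing: 27 + 30 = 57.

57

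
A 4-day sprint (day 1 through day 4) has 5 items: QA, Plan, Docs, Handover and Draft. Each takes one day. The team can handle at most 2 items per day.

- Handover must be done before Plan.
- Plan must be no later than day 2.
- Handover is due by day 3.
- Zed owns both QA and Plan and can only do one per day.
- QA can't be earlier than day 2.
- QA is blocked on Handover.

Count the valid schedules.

26

Splitting on QA: it can be day 3 (13), day 4 (13). Listing each branch's schedules as (Plan, Docs, Handover, Draft) by day number:
QA=day 3: (2,1,1,2) (2,1,1,3) (2,1,1,4) (2,2,1,1) (2,2,1,3) (2,2,1,4) (2,3,1,1) (2,3,1,2) (2,3,1,4) (2,4,1,1) (2,4,1,2) (2,4,1,3) (2,4,1,4) — 13.
QA=day 4: (2,1,1,2) (2,1,1,3) (2,1,1,4) (2,2,1,1) (2,2,1,3) (2,2,1,4) (2,3,1,1) (2,3,1,2) (2,3,1,3) (2,3,1,4) (2,4,1,1) (2,4,1,2) (2,4,1,3) — 13.
Summing: 13 + 13 = 26.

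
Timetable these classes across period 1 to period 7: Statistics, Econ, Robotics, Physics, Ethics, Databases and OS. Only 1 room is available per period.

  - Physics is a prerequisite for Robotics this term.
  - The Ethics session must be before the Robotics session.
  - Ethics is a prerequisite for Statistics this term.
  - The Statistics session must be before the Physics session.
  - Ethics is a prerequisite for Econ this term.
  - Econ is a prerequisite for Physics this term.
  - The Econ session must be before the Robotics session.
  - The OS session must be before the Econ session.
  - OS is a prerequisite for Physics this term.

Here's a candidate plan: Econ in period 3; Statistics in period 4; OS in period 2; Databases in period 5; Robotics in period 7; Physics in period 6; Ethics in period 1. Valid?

The Statistics session must be before the Physics session — holds.
Econ is a prerequisite for Physics this term — holds.
Ethics is a prerequisite for Econ this term — holds.
The Econ session must be before the Robotics session — holds.
OS is a prerequisite for Physics this term — holds.
Only 1 room is available per period — holds.
The Ethics session must be before the Robotics session — holds.
Ethics is a prerequisite for Statistics this term — holds.
The OS session must be before the Econ session — holds.
Physics is a prerequisite for Robotics this term — holds.

Yes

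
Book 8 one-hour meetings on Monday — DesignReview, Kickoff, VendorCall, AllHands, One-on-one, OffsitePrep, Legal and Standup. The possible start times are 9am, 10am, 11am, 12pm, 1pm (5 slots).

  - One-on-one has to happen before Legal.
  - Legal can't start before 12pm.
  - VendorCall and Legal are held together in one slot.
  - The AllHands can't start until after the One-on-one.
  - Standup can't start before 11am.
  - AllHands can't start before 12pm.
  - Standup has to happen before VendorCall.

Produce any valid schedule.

One-on-one -> 9am; Standup -> 11am; DesignReview -> 9am; VendorCall -> 12pm; AllHands -> 12pm; Kickoff -> 9am; OffsitePrep -> 9am; Legal -> 12pm

Checking: One-on-one(9am) before AllHands(12pm); Standup(11am) before VendorCall(12pm); One-on-one(9am) before Legal(12pm); VendorCall = Legal = 12pm; AllHands=12pm in [12pm,1pm]; Legal=12pm in [12pm,1pm]; Standup=11am in [11am,1pm].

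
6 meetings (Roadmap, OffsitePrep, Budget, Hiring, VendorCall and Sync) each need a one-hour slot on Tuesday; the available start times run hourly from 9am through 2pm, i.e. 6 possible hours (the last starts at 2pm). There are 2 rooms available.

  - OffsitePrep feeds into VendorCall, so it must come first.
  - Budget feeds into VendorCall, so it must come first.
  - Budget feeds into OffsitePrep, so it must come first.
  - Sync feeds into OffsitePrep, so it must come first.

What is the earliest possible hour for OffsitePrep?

10am

Precedence pushes OffsitePrep to at least 10am; downstream work caps OffsitePrep at 1pm.
OffsitePrep at 10am is achievable: VendorCall=11am, OffsitePrep=10am, Hiring=11am, Budget=9am, Roadmap=10am, Sync=9am.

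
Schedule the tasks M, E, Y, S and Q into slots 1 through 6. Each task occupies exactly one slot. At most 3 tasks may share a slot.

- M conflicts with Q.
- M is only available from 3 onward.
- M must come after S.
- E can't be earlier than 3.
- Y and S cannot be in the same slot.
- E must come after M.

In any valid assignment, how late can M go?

M is available from 3; downstream work caps M at 5.
M at 5 is achievable: S -> 1, M -> 5, Y -> 2, E -> 6, Q -> 1.

5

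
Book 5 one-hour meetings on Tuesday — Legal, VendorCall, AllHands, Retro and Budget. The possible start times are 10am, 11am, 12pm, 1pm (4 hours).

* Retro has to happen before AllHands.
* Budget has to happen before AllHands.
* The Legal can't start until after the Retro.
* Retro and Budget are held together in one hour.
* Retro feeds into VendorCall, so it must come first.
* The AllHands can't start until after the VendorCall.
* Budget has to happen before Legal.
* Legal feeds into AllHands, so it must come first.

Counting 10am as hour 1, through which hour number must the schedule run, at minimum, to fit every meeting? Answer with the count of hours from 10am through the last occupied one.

3

The precedence chain requires at least 3 distinct hours.
3 works (last occupied hour: 12pm): for example AllHands in 12pm; VendorCall in 11am; Retro in 10am; Legal in 11am; Budget in 10am.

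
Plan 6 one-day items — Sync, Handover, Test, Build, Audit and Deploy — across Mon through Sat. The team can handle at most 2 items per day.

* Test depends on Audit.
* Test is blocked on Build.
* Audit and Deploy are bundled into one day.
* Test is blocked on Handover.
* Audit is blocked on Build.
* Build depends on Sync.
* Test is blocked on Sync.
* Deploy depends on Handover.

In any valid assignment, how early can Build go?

Precedence pushes Build to at least Tue; downstream work caps Build at Thu.
Build at Tue is achievable: Handover -> Mon; Audit -> Wed; Build -> Tue; Test -> Thu; Deploy -> Wed; Sync -> Mon.

Tue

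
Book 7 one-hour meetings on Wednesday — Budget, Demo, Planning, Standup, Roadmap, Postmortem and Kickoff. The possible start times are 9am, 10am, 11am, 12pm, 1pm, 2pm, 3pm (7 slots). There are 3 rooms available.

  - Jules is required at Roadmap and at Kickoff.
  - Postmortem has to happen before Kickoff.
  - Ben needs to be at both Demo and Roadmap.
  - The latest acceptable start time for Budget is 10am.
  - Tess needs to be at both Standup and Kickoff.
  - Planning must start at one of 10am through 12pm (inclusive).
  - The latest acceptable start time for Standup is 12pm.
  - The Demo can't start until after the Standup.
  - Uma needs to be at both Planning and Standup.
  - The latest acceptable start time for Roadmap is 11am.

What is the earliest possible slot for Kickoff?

Precedence pushes Kickoff to at least 10am.
Kickoff at 10am is achievable: Budget -> 9am; Roadmap -> 9am; Standup -> 11am; Demo -> 12pm; Planning -> 10am; Kickoff -> 10am; Postmortem -> 9am.

10am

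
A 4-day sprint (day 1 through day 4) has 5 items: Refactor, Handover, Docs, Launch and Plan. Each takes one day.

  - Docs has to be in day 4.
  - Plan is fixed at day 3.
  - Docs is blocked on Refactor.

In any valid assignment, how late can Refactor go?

day 3

Downstream work caps Refactor at day 3.
Refactor at day 3 is achievable: Launch -> day 1; Plan -> day 3; Handover -> day 1; Docs -> day 4; Refactor -> day 3.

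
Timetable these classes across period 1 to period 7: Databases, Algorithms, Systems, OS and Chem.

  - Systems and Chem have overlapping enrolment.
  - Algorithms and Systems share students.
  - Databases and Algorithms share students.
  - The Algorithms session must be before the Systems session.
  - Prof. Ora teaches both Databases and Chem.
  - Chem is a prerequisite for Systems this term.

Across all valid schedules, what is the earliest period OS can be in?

period 1

OS at period 1 is achievable: Systems -> period 2; Chem -> period 1; Databases -> period 2; OS -> period 1; Algorithms -> period 1.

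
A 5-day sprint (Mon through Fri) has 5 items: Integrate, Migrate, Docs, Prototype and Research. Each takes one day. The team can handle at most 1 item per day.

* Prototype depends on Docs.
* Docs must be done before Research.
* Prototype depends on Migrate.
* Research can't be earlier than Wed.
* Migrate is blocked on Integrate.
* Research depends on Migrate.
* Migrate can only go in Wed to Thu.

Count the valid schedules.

Enumerating: Research in Thu; Integrate in Tue; Migrate in Wed; Docs in Mon; Prototype in Fri | Integrate=Mon; Research=Thu; Migrate=Wed; Prototype=Fri; Docs=Tue | Integrate in Tue; Migrate in Wed; Research in Fri; Prototype in Thu; Docs in Mon | Migrate=Wed, Research=Fri, Prototype=Thu, Integrate=Mon, Docs=Tue.

4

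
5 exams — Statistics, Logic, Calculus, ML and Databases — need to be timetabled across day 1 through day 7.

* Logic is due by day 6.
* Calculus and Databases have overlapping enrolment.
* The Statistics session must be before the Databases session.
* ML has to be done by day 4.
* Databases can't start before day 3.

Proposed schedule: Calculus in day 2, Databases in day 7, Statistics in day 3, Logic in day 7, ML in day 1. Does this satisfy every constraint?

Invalid. Logic is due by day 6.

The Statistics session must be before the Databases session — holds.
ML has to be done by day 4 — holds.
Logic is due by day 6 — violated.
Databases can't start before day 3 — holds.
Calculus and Databases have overlapping enrolment — holds.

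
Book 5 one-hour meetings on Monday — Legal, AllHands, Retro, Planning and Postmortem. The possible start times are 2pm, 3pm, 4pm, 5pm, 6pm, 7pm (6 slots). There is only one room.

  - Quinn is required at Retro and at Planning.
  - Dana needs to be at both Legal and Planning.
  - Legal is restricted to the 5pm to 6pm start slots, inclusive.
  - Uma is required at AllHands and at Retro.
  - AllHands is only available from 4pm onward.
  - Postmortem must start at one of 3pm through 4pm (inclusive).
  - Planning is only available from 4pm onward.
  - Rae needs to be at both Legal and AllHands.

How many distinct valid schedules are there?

Splitting on Legal: it can be 5pm (16), 6pm (16). Listing each branch's schedules as (AllHands, Retro, Planning, Postmortem):
Legal=5pm: (4pm,2pm,6pm,3pm) (4pm,2pm,7pm,3pm) (4pm,6pm,7pm,3pm) (4pm,7pm,6pm,3pm) (6pm,2pm,4pm,3pm) (6pm,2pm,7pm,3pm) (6pm,2pm,7pm,4pm) (6pm,3pm,7pm,4pm) (6pm,4pm,7pm,3pm) (6pm,7pm,4pm,3pm) (7pm,2pm,4pm,3pm) (7pm,2pm,6pm,3pm) (7pm,2pm,6pm,4pm) (7pm,3pm,6pm,4pm) (7pm,4pm,6pm,3pm) (7pm,6pm,4pm,3pm) — 16.
Legal=6pm: (4pm,2pm,5pm,3pm) (4pm,2pm,7pm,3pm) (4pm,5pm,7pm,3pm) (4pm,7pm,5pm,3pm) (5pm,2pm,4pm,3pm) (5pm,2pm,7pm,3pm) (5pm,2pm,7pm,4pm) (5pm,3pm,7pm,4pm) (5pm,4pm,7pm,3pm) (5pm,7pm,4pm,3pm) (7pm,2pm,4pm,3pm) (7pm,2pm,5pm,3pm) (7pm,2pm,5pm,4pm) (7pm,3pm,5pm,4pm) (7pm,4pm,5pm,3pm) (7pm,5pm,4pm,3pm) — 16.
Summing: 16 + 16 = 32.

32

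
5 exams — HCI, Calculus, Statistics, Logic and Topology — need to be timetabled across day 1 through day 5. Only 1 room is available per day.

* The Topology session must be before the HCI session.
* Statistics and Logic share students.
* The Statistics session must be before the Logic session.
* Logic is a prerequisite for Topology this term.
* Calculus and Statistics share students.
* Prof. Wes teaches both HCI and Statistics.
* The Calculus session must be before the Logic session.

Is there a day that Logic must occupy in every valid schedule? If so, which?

Precedence pushes Logic to at least day 2; downstream work caps Logic at day 3.
So Logic is pinned to day 3.

day 3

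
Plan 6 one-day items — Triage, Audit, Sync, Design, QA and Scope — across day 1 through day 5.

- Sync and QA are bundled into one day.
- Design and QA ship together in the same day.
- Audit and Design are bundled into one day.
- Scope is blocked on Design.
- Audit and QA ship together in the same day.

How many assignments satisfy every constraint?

Splitting on Triage: it can be day 1 (10), day 2 (10), day 3 (10), day 4 (10), day 5 (10). Listing each branch's schedules as (Audit, Sync, Design, QA, Scope) by day number:
Triage=day 1: (1,1,1,1,2) (1,1,1,1,3) (1,1,1,1,4) (1,1,1,1,5) (2,2,2,2,3) (2,2,2,2,4) (2,2,2,2,5) (3,3,3,3,4) (3,3,3,3,5) (4,4,4,4,5) — 10.
Triage=day 2: (1,1,1,1,2) (1,1,1,1,3) (1,1,1,1,4) (1,1,1,1,5) (2,2,2,2,3) (2,2,2,2,4) (2,2,2,2,5) (3,3,3,3,4) (3,3,3,3,5) (4,4,4,4,5) — 10.
Triage=day 3: (1,1,1,1,2) (1,1,1,1,3) (1,1,1,1,4) (1,1,1,1,5) (2,2,2,2,3) (2,2,2,2,4) (2,2,2,2,5) (3,3,3,3,4) (3,3,3,3,5) (4,4,4,4,5) — 10.
Triage=day 4: (1,1,1,1,2) (1,1,1,1,3) (1,1,1,1,4) (1,1,1,1,5) (2,2,2,2,3) (2,2,2,2,4) (2,2,2,2,5) (3,3,3,3,4) (3,3,3,3,5) (4,4,4,4,5) — 10.
Triage=day 5: (1,1,1,1,2) (1,1,1,1,3) (1,1,1,1,4) (1,1,1,1,5) (2,2,2,2,3) (2,2,2,2,4) (2,2,2,2,5) (3,3,3,3,4) (3,3,3,3,5) (4,4,4,4,5) — 10.
Summing: 10 + 10 + 10 + 10 + 10 = 50.

50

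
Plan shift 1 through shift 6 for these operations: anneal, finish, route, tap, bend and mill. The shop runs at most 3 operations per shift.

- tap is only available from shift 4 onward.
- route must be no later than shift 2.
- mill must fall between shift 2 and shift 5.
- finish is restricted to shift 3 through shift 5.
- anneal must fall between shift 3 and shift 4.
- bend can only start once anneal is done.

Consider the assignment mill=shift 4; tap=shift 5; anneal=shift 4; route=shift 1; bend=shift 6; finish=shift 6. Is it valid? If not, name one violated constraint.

finish is restricted to shift 3 through shift 5 — violated.
The shop runs at most 3 operations per shift — holds.
anneal must fall between shift 3 and shift 4 — holds.
bend can only start once anneal is done — holds.
tap is only available from shift 4 onward — holds.
route must be no later than shift 2 — holds.
mill must fall between shift 2 and shift 5 — holds.

No. finish is restricted to shift 3 through shift 5 is not satisfied.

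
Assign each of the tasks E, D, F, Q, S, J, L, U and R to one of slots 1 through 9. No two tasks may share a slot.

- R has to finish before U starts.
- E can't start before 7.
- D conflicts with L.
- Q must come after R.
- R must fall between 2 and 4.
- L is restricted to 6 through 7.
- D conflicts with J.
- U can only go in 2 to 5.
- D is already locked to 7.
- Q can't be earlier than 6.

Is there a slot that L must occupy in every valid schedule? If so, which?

6

L's window is 6–7.
D is fixed at 7, and L can't share a slot with D.
So L must be 6.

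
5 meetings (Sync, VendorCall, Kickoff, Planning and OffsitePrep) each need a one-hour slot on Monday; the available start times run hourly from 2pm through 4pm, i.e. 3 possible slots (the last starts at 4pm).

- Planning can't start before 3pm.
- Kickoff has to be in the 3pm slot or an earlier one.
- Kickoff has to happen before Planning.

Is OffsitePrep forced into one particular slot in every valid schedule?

OffsitePrep can be 2pm (e.g. Sync=2pm, Planning=3pm, OffsitePrep=2pm, VendorCall=2pm, Kickoff=2pm) or 3pm (e.g. Planning in 3pm; VendorCall in 2pm; Sync in 2pm; OffsitePrep in 3pm; Kickoff in 2pm).

No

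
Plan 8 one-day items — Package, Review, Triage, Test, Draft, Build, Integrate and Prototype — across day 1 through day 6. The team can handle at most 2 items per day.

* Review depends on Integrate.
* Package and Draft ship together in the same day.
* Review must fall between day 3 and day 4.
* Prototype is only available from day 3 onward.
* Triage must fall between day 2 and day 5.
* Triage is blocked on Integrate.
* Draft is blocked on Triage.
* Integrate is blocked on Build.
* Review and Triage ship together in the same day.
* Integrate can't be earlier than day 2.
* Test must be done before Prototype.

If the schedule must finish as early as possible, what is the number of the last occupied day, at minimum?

The precedence chain requires at least 4 distinct days.
With at most 2 per day and 8 work items, at least 4 days are needed.
Could 4 days be enough, i.e. nothing placed later than day 4? No: Review's window within 4 days is {day 3, day 4}; Triage's window within 4 days is {day 2, day 3, day 4}; Integrate's window within 4 days is {day 2, day 3, day 4}; Prototype's window within 4 days is {day 3, day 4}; Integrate must come before Review (at day 4 or earlier) → {day 2, day 3}; Draft must come after Triage (at day 2 or later) → {day 3, day 4}; Triage must come before Draft (at day 4 or earlier) → {day 2, day 3}; Triage must come after Integrate (at day 2 or later) → {day 3}; Package must be in the same day as Draft (in {day 3, day 4}) → {day 3, day 4}; Review must be in the same day as Triage (in {day 3}) → {day 3}; Package can't use day 3, already full with Review and Triage (limit 2) → {day 4}; Draft can't use day 3, already full with Review and Triage (limit 2) → {day 4}; Prototype can't use day 3, already full with Review and Triage (limit 2) → {day 4}; that puts Package, Draft and Prototype all in day 4 — more than 2 per day.
So 4 days is not enough.
5 works (last occupied day: day 5): for example Package in day 5; Prototype in day 4; Test in day 1; Draft in day 5; Triage in day 3; Build in day 1; Integrate in day 2; Review in day 3.

5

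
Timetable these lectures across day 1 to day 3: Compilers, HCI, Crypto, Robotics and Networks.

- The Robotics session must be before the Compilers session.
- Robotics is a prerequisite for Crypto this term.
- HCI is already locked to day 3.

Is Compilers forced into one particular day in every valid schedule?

No

Compilers can be day 2 (e.g. HCI=day 3, Compilers=day 2, Crypto=day 2, Robotics=day 1, Networks=day 1) or day 3 (e.g. HCI -> day 3; Compilers -> day 3; Networks -> day 1; Crypto -> day 2; Robotics -> day 1).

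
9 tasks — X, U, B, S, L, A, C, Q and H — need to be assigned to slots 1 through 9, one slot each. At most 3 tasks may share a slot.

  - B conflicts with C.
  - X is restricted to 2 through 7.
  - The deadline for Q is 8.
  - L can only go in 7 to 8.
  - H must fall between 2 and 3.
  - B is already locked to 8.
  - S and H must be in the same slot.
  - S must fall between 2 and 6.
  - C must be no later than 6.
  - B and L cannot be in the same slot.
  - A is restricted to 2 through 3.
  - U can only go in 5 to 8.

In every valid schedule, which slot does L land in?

L's window is 7–8.
B is fixed at 8, and L can't share a slot with B.
So L must be 7.

7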